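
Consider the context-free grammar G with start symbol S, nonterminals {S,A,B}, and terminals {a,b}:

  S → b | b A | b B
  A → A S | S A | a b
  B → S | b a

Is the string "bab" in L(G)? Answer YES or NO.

CNF form of G:
  S -> T1 A | T1 B | b
  A -> A S | S A | T0 T1
  B -> T1 A | T1 B | T1 T0 | b
  T0 -> a
  T1 -> b

CYK table (by increasing span):
  [0..0]={B,S,T1}  "b"  orig:{B,S}
  [1..1]={T0}  "a"  orig:{}
  [2..2]={B,S,T1}  "b"  orig:{B,S}
  [0..1]={B}  "ba"
  [1..2]={A}  "ab"
  [0..2]={A,B,S}  "bab"

S ∈ T[0,2] ⇒ YES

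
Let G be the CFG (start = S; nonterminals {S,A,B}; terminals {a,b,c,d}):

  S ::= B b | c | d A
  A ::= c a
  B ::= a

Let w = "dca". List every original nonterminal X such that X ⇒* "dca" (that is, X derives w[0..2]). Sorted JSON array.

Convert to CNF:
  S -> B T2 | T3 A | c
  A -> T0 T1
  B -> a
  T0 -> c
  T1 -> a
  T2 -> b
  T3 -> d

CYK table (by increasing span), restricted to cells inside w[0..2]:
  cell(0,0) d: {T3}  orig:{}
  cell(1,1) c: {S,T0}  orig:{S}
  cell(2,2) a: {B,T1}  orig:{B}
  cell(0,1) dc: ∅
  cell(1,2) ca: {A}
  cell(0,2) dca: {S}

Original NTs in T[0,2] deriving "dca": ["S"]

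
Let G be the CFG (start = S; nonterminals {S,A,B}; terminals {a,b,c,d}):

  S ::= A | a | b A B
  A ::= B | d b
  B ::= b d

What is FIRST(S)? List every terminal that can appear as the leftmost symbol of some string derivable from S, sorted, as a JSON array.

FIRST iteration:
pass 1:
  A via A→d b: +{d}
  B via B→b d: +{b}
  S via S→A: +{d}
  S via S→a: +{a}
  S via S→b A B: +{b}
  S: {a,b,d}  A: {d}  B: {b}
pass 2:
  A via A→B: +{b}
  S: {a,b,d}  A: {b,d}  B: {b}
pass 3: — fixpoint
  S: {a,b,d}  A: {b,d}  B: {b}

FIRST(S) = ["a", "b", "d"]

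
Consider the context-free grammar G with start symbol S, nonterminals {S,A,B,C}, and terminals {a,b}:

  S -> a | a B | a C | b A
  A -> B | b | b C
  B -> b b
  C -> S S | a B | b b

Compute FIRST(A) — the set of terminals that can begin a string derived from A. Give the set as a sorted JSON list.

Compute FIRST by fixpoint:
pass 1:
  A via A→b: +{b}
  B via B→b b: +{b}
  C via C→a B: +{a}
  C via C→b b: +{b}
  S via S→a: +{a}
  S via S→b A: +{b}
  S: {a,b}  A: {b}  B: {b}  C: {a,b}
pass 2: (no change)
  S: {a,b}  A: {b}  B: {b}  C: {a,b}

FIRST(A) = ["b"]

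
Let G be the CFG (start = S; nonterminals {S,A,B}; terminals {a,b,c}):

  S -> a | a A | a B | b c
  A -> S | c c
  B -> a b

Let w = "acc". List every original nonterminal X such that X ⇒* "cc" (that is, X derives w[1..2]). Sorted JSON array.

Convert to CNF:
  S -> T0 A | T0 B | T1 T2 | a
  A -> T0 A | T0 B | T1 T2 | T2 T2 | a
  B -> T0 T1
  T0 -> a
  T1 -> b
  T2 -> c

CYK table (by increasing span) (cells [i..j] with 1 ≤ i ≤ j ≤ 2 only):
  [1..1]={T2}  "c"  orig:{}
  [2..2]={T2}  "c"  orig:{}
  [1..2]={A}  "cc"

Original NTs in T[1,2] deriving "cc": ["A"]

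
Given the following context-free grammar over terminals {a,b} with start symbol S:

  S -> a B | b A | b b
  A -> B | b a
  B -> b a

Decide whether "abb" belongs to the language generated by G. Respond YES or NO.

CNF form of G:
  S -> T0 A | T0 T0 | T1 B
  A -> T0 T1
  B -> T0 T1
  T0 -> b
  T1 -> a

CYK table (by increasing span):
  T[0,0] 'a' = {T1}  orig:{}
  T[1,1] 'b' = {T0}  orig:{}
  T[2,2] 'b' = {T0}  orig:{}
  T[0,1] 'ab' = ∅
  T[1,2] 'bb' = {S}
  T[0,2] 'abb' = ∅

S ∉ T[0,2] ⇒ NO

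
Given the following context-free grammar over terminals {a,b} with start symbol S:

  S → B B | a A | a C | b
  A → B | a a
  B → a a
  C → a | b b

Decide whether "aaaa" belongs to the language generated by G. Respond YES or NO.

CNF form of G:
  S -> B B | T0 A | T0 C | b
  A -> T0 T0
  B -> T0 T0
  C -> T1 T1 | a
  T0 -> a
  T1 -> b

Fill CYK table bottom-up:
  cell(0,0) a: {C,T0}  orig:{C}
  cell(1,1) a: {C,T0}  orig:{C}
  cell(2,2) a: {C,T0}  orig:{C}
  cell(3,3) a: {C,T0}  orig:{C}
  cell(0,1) aa: {A,B,S}
  cell(1,2) aa: {A,B,S}
  cell(2,3) aa: {A,B,S}
  cell(0,2) aaa: {S}
  cell(1,3) aaa: {S}
  cell(0,3) aaaa: {S}

S ∈ T[0,3] ⇒ YES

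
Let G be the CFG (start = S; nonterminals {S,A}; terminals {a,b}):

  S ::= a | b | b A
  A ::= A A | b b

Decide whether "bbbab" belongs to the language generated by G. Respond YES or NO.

CNF form of G:
  S -> T0 A | a | b
  A -> A A | T0 T0
  T0 -> b

CYK table (by increasing span):
  cell(0,0) b: {S,T0}  orig:{S}
  cell(1,1) b: {S,T0}  orig:{S}
  cell(2,2) b: {S,T0}  orig:{S}
  cell(3,3) a: {S}
  cell(4,4) b: {S,T0}  orig:{S}
  cell(0,1) bb: {A}
  cell(1,2) bb: {A}
  cell(2,3) ba: ∅
  cell(3,4) ab: ∅
  cell(0,2) bbb: {S}
  cell(1,3) bba: ∅
  cell(2,4) bab: ∅
  cell(0,3) bbba: ∅
  cell(1,4) bbab: ∅
  cell(0,4) bbbab: ∅

S ∉ T[0,4] ⇒ NO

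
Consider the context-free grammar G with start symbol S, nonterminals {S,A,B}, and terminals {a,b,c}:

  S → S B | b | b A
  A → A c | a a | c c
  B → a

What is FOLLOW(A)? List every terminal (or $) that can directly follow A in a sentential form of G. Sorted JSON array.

Compute FIRST by fixpoint:
iter 1:
  A via A→a a: +{a}
  A via A→c c: +{c}
  B via B→a: +{a}
  S via S→b: +{b}
  FIRST[S]={b}  FIRST[A]={a,c}  FIRST[B]={a}
iter 2: done
  FIRST[S]={b}  FIRST[A]={a,c}  FIRST[B]={a}

FOLLOW iteration:
seed FOLLOW(S) with $
[1]
  A→A c: FOLLOW(A) ⊇ FIRST(c) = {c}; new: +{c}
  S→S B: FOLLOW(S) ⊇ FIRST(B) = {a}; new: +{a}
  S→S B: FOLLOW(B) ⊇ FOLLOW(S) ⊇ {$,a}; new: +{$,a}
  S→b A: FOLLOW(A) ⊇ FOLLOW(S) ⊇ {$,a}; new: +{$,a}
  FOLLOW(S)={$,a}  FOLLOW(A)={$,a,c}  FOLLOW(B)={$,a}
[2] (stable)
  FOLLOW(S)={$,a}  FOLLOW(A)={$,a,c}  FOLLOW(B)={$,a}

FOLLOW(A) = ["$", "a", "c"]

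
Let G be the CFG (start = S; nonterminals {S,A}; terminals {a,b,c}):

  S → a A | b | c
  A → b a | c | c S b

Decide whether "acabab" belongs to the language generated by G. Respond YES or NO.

CNF form of G:
  S -> T1 A | b | c
  A -> T0 T1 | T2 X3 | c
  T0 -> b
  T1 -> a
  T2 -> c
  X3 -> S T0

CYK table (by increasing span):
  cell(0,0) a: {T1}  orig:{}
  cell(1,1) c: {A,S,T2}  orig:{A,S}
  cell(2,2) a: {T1}  orig:{}
  cell(3,3) b: {S,T0}  orig:{S}
  cell(4,4) a: {T1}  orig:{}
  cell(5,5) b: {S,T0}  orig:{S}
  cell(0,1) ac: {S}
  cell(1,2) ca: ∅
  cell(2,3) ab: ∅
  cell(3,4) ba: {A}
  cell(4,5) ab: ∅
  cell(0,2) aca: ∅
  cell(1,3) cab: ∅
  cell(2,4) aba: {S}
  cell(3,5) bab: ∅
  cell(0,3) acab: ∅
  cell(1,4) caba: ∅
  cell(2,5) abab: {X3}  orig:{}
  cell(0,4) acaba: ∅
  cell(1,5) cabab: {A}
  cell(0,5) acabab: {S}

S ∈ T[0,5] ⇒ YES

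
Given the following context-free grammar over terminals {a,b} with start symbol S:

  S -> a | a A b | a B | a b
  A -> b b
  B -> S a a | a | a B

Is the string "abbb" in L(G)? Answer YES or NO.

CNF form of G:
  S -> T1 B | T1 T0 | T1 X3 | a
  A -> T0 T0
  B -> S X2 | T1 B | a
  T0 -> b
  T1 -> a
  X2 -> T1 T1
  X3 -> A T0

Fill CYK table bottom-up:
  T[0,0] 'a' = {B,S,T1}  orig:{B,S}
  T[1,1] 'b' = {T0}  orig:{}
  T[2,2] 'b' = {T0}  orig:{}
  T[3,3] 'b' = {T0}  orig:{}
  T[0,1] 'ab' = {S}
  T[1,2] 'bb' = {A}
  T[2,3] 'bb' = {A}
  T[0,2] 'abb' = ∅
  T[1,3] 'bbb' = {X3}  orig:{}
  T[0,3] 'abbb' = {S}

S ∈ T[0,3] ⇒ YES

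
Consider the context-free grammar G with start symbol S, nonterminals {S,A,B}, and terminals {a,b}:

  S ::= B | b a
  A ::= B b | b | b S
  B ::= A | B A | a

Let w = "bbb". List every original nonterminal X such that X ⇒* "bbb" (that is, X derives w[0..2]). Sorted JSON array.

CNF form of G:
  S -> B A | B T0 | T0 S | T0 T1 | a | b
  A -> B T0 | T0 S | b
  B -> B A | B T0 | T0 S | a | b
  T0 -> b
  T1 -> a

CYK table (by increasing span) (cells [i..j] with 0 ≤ i ≤ j ≤ 2 only):
  cell(0,0) b: {A,B,S,T0}  orig:{A,B,S}
  cell(1,1) b: {A,B,S,T0}  orig:{A,B,S}
  cell(2,2) b: {A,B,S,T0}  orig:{A,B,S}
  cell(0,1) bb: {A,B,S}
  cell(1,2) bb: {A,B,S}
  cell(0,2) bbb: {A,B,S}

Original NTs in T[0,2] deriving "bbb": ["A", "B", "S"]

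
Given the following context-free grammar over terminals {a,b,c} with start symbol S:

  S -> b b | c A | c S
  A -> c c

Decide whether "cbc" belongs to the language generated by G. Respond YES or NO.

Convert to CNF:
  S -> T0 A | T0 S | T1 T1
  A -> T0 T0
  T0 -> c
  T1 -> b

CYK fill:
  cell(0,0) c: {T0}  orig:{}
  cell(1,1) b: {T1}  orig:{}
  cell(2,2) c: {T0}  orig:{}
  cell(0,1) cb: ∅
  cell(1,2) bc: ∅
  cell(0,2) cbc: ∅

S ∉ T[0,2] ⇒ NO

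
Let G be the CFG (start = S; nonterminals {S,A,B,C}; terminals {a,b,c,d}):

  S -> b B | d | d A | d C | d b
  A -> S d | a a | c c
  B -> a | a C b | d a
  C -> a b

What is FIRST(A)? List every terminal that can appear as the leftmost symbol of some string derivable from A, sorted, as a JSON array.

Compute FIRST by fixpoint:
iter 1:
  A via A→a a: +{a}
  A via A→c c: +{c}
  B via B→a: +{a}
  B via B→d a: +{d}
  C via C→a b: +{a}
  S via S→b B: +{b}
  S via S→d: +{d}
  FIRST(S)={b,d}  FIRST(A)={a,c}  FIRST(B)={a,d}  FIRST(C)={a}
iter 2:
  A via A→S d: +{b,d}
  FIRST(S)={b,d}  FIRST(A)={a,b,c,d}  FIRST(B)={a,d}  FIRST(C)={a}
iter 3: — fixpoint
  FIRST(S)={b,d}  FIRST(A)={a,b,c,d}  FIRST(B)={a,d}  FIRST(C)={a}

FIRST(A) = ["a", "b", "c", "d"]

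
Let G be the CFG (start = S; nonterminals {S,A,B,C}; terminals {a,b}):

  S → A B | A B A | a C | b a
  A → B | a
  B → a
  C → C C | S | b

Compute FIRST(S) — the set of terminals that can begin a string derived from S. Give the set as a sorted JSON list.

FIRST iteration:
pass 1:
  A via A→a: +{a}
  B via B→a: +{a}
  C via C→b: +{b}
  S via S→A B: +{a}
  S via S→b a: +{b}
  FIRST(S)={a,b}  FIRST(A)={a}  FIRST(B)={a}  FIRST(C)={b}
pass 2:
  C via C→S: +{a}
  FIRST(S)={a,b}  FIRST(A)={a}  FIRST(B)={a}  FIRST(C)={a,b}
pass 3: (no change)
  FIRST(S)={a,b}  FIRST(A)={a}  FIRST(B)={a}  FIRST(C)={a,b}

FIRST(S) = ["a", "b"]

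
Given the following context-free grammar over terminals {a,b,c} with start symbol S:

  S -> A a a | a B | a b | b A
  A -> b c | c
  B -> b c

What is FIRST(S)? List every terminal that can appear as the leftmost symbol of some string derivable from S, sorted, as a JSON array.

FIRST iteration:
[1]
  A via A→b c: +{b}
  A via A→c: +{c}
  B via B→b c: +{b}
  S via S→A a a: +{b,c}
  S via S→a B: +{a}
  FIRST[S]={a,b,c}  FIRST[A]={b,c}  FIRST[B]={b}
[2] (stable)
  FIRST[S]={a,b,c}  FIRST[A]={b,c}  FIRST[B]={b}

FIRST(S) = ["a", "b", "c"]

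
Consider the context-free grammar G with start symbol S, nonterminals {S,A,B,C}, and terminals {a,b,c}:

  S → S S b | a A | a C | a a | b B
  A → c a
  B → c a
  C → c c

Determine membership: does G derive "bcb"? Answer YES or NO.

CNF form of G:
  S -> S X3 | T1 A | T1 C | T1 T1 | T2 B
  A -> T0 T1
  B -> T0 T1
  C -> T0 T0
  T0 -> c
  T1 -> a
  T2 -> b
  X3 -> S T2

Fill CYK table bottom-up:
  [0..0]={T2}  "b"  orig:{}
  [1..1]={T0}  "c"  orig:{}
  [2..2]={T2}  "b"  orig:{}
  [0..1]=∅  "bc"
  [1..2]=∅  "cb"
  [0..2]=∅  "bcb"

S ∉ T[0,2] ⇒ NO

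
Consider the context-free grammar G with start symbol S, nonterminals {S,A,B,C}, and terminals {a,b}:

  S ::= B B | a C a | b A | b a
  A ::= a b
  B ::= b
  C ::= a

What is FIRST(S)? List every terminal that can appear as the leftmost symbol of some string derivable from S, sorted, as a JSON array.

FIRST iteration:
[1]
  A via A→a b: +{a}
  B via B→b: +{b}
  C via C→a: +{a}
  S via S→B B: +{b}
  S via S→a C a: +{a}
  FIRST(S)={a,b}  FIRST(A)={a}  FIRST(B)={b}  FIRST(C)={a}
[2] (no change)
  FIRST(S)={a,b}  FIRST(A)={a}  FIRST(B)={b}  FIRST(C)={a}

FIRST(S) = ["a", "b"]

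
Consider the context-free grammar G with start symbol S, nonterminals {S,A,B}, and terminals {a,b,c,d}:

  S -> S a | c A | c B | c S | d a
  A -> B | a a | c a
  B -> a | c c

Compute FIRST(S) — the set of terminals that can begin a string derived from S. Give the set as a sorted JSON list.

Compute FIRST by fixpoint:
round 1:
  A via A→a a: +{a}
  A via A→c a: +{c}
  B via B→a: +{a}
  B via B→c c: +{c}
  S via S→c A: +{c}
  S via S→d a: +{d}
  S: {c,d}  A: {a,c}  B: {a,c}
round 2: (no change)
  S: {c,d}  A: {a,c}  B: {a,c}

FIRST(S) = ["c", "d"]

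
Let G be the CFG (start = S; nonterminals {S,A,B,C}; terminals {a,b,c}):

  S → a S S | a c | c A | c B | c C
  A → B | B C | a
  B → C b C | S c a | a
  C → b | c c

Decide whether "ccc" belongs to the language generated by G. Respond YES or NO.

Convert to CNF:
  S -> T1 A | T1 B | T1 C | T2 T1 | T2 X7
  A -> B C | C X3 | S X4 | a
  B -> C X5 | S X6 | a
  C -> T1 T1 | b
  T0 -> b
  T1 -> c
  T2 -> a
  X3 -> T0 C
  X4 -> T1 T2
  X5 -> T0 C
  X6 -> T1 T2
  X7 -> S S

Fill CYK table bottom-up:
  cell(0,0) c: {T1}  orig:{}
  cell(1,1) c: {T1}  orig:{}
  cell(2,2) c: {T1}  orig:{}
  cell(0,1) cc: {C}
  cell(1,2) cc: {C}
  cell(0,2) ccc: {S}

S ∈ T[0,2] ⇒ YES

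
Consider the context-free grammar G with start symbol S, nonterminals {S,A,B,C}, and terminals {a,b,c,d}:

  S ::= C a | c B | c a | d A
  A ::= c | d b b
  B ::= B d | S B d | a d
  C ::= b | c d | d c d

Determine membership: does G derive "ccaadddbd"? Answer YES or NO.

Convert to CNF:
  S -> C T2 | T0 A | T3 B | T3 T2
  A -> T0 X4 | c
  B -> B T0 | S X5 | T2 T0
  C -> T0 X6 | T3 T0 | b
  T0 -> d
  T1 -> b
  T2 -> a
  T3 -> c
  X4 -> T1 T1
  X5 -> B T0
  X6 -> T3 T0

CYK table (by increasing span):
  [0..0]={A,T3}  "c"  orig:{A}
  [1..1]={A,T3}  "c"  orig:{A}
  [2..2]={T2}  "a"  orig:{}
  [3..3]={T2}  "a"  orig:{}
  [4..4]={T0}  "d"  orig:{}
  [5..5]={T0}  "d"  orig:{}
  [6..6]={T0}  "d"  orig:{}
  [7..7]={C,T1}  "b"  orig:{C}
  [8..8]={T0}  "d"  orig:{}
  [0..1]=∅  "cc"
  [1..2]={S}  "ca"
  [2..3]=∅  "aa"
  [3..4]={B}  "ad"
  [4..5]=∅  "dd"
  [5..6]=∅  "dd"
  [6..7]=∅  "db"
  [7..8]=∅  "bd"
  [0..2]=∅  "cca"
  [1..3]=∅  "caa"
  [2..4]=∅  "aad"
  [3..5]={B,X5}  "add"  orig:{B}
  [4..6]=∅  "ddd"
  [5..7]=∅  "ddb"
  [6..8]=∅  "dbd"
  [0..3]=∅  "ccaa"
  [1..4]=∅  "caad"
  [2..5]=∅  "aadd"
  [3..6]={B,X5}  "addd"  orig:{B}
  [4..7]=∅  "dddb"
  [5..8]=∅  "ddbd"
  [0..4]=∅  "ccaad"
  [1..5]={B}  "caadd"
  [2..6]=∅  "aaddd"
  [3..7]=∅  "adddb"
  [4..8]=∅  "dddbd"
  [0..5]={S}  "ccaadd"
  [1..6]={B,X5}  "caaddd"  orig:{B}
  [2..7]=∅  "aadddb"
  [3..8]=∅  "adddbd"
  [0..6]={S}  "ccaaddd"
  [1..7]=∅  "caadddb"
  [2..8]=∅  "aadddbd"
  [0..7]=∅  "ccaadddb"
  [1..8]=∅  "caadddbd"
  [0..8]=∅  "ccaadddbd"

S ∉ T[0,8] ⇒ NO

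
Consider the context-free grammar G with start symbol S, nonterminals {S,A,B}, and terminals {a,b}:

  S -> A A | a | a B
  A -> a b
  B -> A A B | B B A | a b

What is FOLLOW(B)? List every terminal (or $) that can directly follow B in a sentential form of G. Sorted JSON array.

FIRST iteration:
round 1:
  A via A→a b: +{a}
  B via B→A A B: +{a}
  S via S→A A: +{a}
  FIRST(S)={a}  FIRST(A)={a}  FIRST(B)={a}
round 2: — fixpoint
  FIRST(S)={a}  FIRST(A)={a}  FIRST(B)={a}

Compute FOLLOW by fixpoint:
FOLLOW(S) := {$}
[1]
  B→A A B: FOLLOW(A) ⊇ FIRST(A) = {a}; new: +{a}
  B→B B A: FOLLOW(B) ⊇ FIRST(B) = {a}; new: +{a}
  S→A A: FOLLOW(A) ⊇ FOLLOW(S) ⊇ {$}; new: +{$}
  S→a B: FOLLOW(B) ⊇ FOLLOW(S) ⊇ {$}; new: +{$}
  FOLLOW(S)={$}  FOLLOW(A)={$,a}  FOLLOW(B)={$,a}
[2] (no change)
  FOLLOW(S)={$}  FOLLOW(A)={$,a}  FOLLOW(B)={$,a}

FOLLOW(B) = ["$", "a"]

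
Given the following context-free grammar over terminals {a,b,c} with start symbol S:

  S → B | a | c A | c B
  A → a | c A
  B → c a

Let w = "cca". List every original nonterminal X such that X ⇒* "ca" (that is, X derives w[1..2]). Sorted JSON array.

CNF form of G:
  S -> T0 A | T0 B | T0 T1 | a
  A -> T0 A | a
  B -> T0 T1
  T0 -> c
  T1 -> a

CYK fill, restricted to cells inside w[1..2]:
  cell(1,1) c: {T0}  orig:{}
  cell(2,2) a: {A,S,T1}  orig:{A,S}
  cell(1,2) ca: {A,B,S}

Original NTs in T[1,2] deriving "ca": ["A", "B", "S"]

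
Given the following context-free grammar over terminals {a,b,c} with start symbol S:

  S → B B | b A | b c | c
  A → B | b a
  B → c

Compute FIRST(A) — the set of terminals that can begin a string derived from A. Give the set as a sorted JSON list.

FIRST sets, iterate to fixpoint:
[1]
  A via A→b a: +{b}
  B via B→c: +{c}
  S via S→B B: +{c}
  S via S→b A: +{b}
  FIRST(S)={b,c}  FIRST(A)={b}  FIRST(B)={c}
[2]
  A via A→B: +{c}
  FIRST(S)={b,c}  FIRST(A)={b,c}  FIRST(B)={c}
[3] (no change)
  FIRST(S)={b,c}  FIRST(A)={b,c}  FIRST(B)={c}

FIRST(A) = ["b", "c"]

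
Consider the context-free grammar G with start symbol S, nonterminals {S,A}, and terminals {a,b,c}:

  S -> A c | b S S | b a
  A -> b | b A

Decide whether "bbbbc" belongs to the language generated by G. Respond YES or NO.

CNF form of G:
  S -> A T1 | T0 T2 | T0 X3
  A -> T0 A | b
  T0 -> b
  T1 -> c
  T2 -> a
  X3 -> S S

CYK table (by increasing span):
  cell(0,0) b: {A,T0}  orig:{A}
  cell(1,1) b: {A,T0}  orig:{A}
  cell(2,2) b: {A,T0}  orig:{A}
  cell(3,3) b: {A,T0}  orig:{A}
  cell(4,4) c: {T1}  orig:{}
  cell(0,1) bb: {A}
  cell(1,2) bb: {A}
  cell(2,3) bb: {A}
  cell(3,4) bc: {S}
  cell(0,2) bbb: {A}
  cell(1,3) bbb: {A}
  cell(2,4) bbc: {S}
  cell(0,3) bbbb: {A}
  cell(1,4) bbbc: {S}
  cell(0,4) bbbbc: {S}

S ∈ T[0,4] ⇒ YES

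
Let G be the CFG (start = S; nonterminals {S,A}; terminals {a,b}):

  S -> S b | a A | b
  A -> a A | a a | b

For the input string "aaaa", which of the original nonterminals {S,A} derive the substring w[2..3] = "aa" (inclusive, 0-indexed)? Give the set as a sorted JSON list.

CNF form of G:
  S -> S T1 | T0 A | b
  A -> T0 A | T0 T0 | b
  T0 -> a
  T1 -> b

CYK table (by increasing span) (cells [i..j] with 2 ≤ i ≤ j ≤ 3 only):
  cell(2,2) a: {T0}  orig:{}
  cell(3,3) a: {T0}  orig:{}
  cell(2,3) aa: {A}

Original NTs in T[2,3] deriving "aa": ["A"]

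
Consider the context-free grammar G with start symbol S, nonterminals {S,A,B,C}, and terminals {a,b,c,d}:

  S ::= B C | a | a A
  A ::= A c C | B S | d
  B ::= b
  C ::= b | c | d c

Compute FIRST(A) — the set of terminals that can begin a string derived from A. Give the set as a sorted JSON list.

FIRST iteration:
[1]
  A via A→d: +{d}
  B via B→b: +{b}
  C via C→b: +{b}
  C via C→c: +{c}
  C via C→d c: +{d}
  S via S→B C: +{b}
  S via S→a: +{a}
  FIRST[S]={a,b}  FIRST[A]={d}  FIRST[B]={b}  FIRST[C]={b,c,d}
[2]
  A via A→B S: +{b}
  FIRST[S]={a,b}  FIRST[A]={b,d}  FIRST[B]={b}  FIRST[C]={b,c,d}
[3] — fixpoint
  FIRST[S]={a,b}  FIRST[A]={b,d}  FIRST[B]={b}  FIRST[C]={b,c,d}

FIRST(A) = ["b", "d"]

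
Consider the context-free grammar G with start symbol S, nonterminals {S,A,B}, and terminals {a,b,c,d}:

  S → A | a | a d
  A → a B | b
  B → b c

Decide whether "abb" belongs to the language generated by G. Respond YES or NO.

CNF form of G:
  S -> T0 B | T0 T3 | a | b
  A -> T0 B | b
  B -> T1 T2
  T0 -> a
  T1 -> b
  T2 -> c
  T3 -> d

Fill CYK table bottom-up:
  [0..0]={S,T0}  "a"  orig:{S}
  [1..1]={A,S,T1}  "b"  orig:{A,S}
  [2..2]={A,S,T1}  "b"  orig:{A,S}
  [0..1]=∅  "ab"
  [1..2]=∅  "bb"
  [0..2]=∅  "abb"

S ∉ T[0,2] ⇒ NO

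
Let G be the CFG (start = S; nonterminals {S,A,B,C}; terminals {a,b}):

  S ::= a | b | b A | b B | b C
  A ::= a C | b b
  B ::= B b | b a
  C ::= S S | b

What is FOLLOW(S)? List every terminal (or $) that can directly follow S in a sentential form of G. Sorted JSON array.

Compute FIRST by fixpoint:
round 1:
  A via A→a C: +{a}
  A via A→b b: +{b}
  B via B→b a: +{b}
  C via C→b: +{b}
  S via S→a: +{a}
  S via S→b: +{b}
  S: {a,b}  A: {a,b}  B: {b}  C: {b}
round 2:
  C via C→S S: +{a}
  S: {a,b}  A: {a,b}  B: {b}  C: {a,b}
round 3: — fixpoint
  S: {a,b}  A: {a,b}  B: {b}  C: {a,b}

Compute FOLLOW by fixpoint:
FOLLOW(S) := {$}
pass 1:
  B→B b: FOLLOW(B) ⊇ FIRST(b) = {b}; new: +{b}
  C→S S: FOLLOW(S) ⊇ FIRST(S) = {a,b}; new: +{a,b}
  S→b A: FOLLOW(A) ⊇ FOLLOW(S) ⊇ {$,a,b}; new: +{$,a,b}
  S→b B: FOLLOW(B) ⊇ FOLLOW(S) ⊇ {$,a,b}; new: +{$,a}
  S→b C: FOLLOW(C) ⊇ FOLLOW(S) ⊇ {$,a,b}; new: +{$,a,b}
  FOLLOW[S]={$,a,b}  FOLLOW[A]={$,a,b}  FOLLOW[B]={$,a,b}  FOLLOW[C]={$,a,b}
pass 2: (no change)
  FOLLOW[S]={$,a,b}  FOLLOW[A]={$,a,b}  FOLLOW[B]={$,a,b}  FOLLOW[C]={$,a,b}

FOLLOW(S) = ["$", "a", "b"]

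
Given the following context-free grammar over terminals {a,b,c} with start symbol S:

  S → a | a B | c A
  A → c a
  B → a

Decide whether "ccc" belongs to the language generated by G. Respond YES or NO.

CNF form of G:
  S -> T0 A | T1 B | a
  A -> T0 T1
  B -> a
  T0 -> c
  T1 -> a

CYK fill:
  cell(0,0) c: {T0}  orig:{}
  cell(1,1) c: {T0}  orig:{}
  cell(2,2) c: {T0}  orig:{}
  cell(0,1) cc: ∅
  cell(1,2) cc: ∅
  cell(0,2) ccc: ∅

S ∉ T[0,2] ⇒ NO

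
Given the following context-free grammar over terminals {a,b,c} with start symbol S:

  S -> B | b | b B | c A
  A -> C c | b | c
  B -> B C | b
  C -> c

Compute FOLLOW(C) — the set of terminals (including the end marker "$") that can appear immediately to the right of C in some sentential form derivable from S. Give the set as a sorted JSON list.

FIRST sets, iterate to fixpoint:
[1]
  A via A→b: +{b}
  A via A→c: +{c}
  B via B→b: +{b}
  C via C→c: +{c}
  S via S→B: +{b}
  S via S→c A: +{c}
  S: {b,c}  A: {b,c}  B: {b}  C: {c}
[2] (no change)
  S: {b,c}  A: {b,c}  B: {b}  C: {c}

FOLLOW sets:
seed FOLLOW(S) with $
round 1:
  A→C c: FOLLOW(C) ⊇ FIRST(c) = {c}; new: +{c}
  B→B C: FOLLOW(B) ⊇ FIRST(C) = {c}; new: +{c}
  S→B: FOLLOW(B) ⊇ FOLLOW(S) ⊇ {$}; new: +{$}
  S→c A: FOLLOW(A) ⊇ FOLLOW(S) ⊇ {$}; new: +{$}
  FOLLOW[S]={$}  FOLLOW[A]={$}  FOLLOW[B]={$,c}  FOLLOW[C]={c}
round 2:
  B→B C: FOLLOW(C) ⊇ FOLLOW(B) ⊇ {$,c}; new: +{$}
  FOLLOW[S]={$}  FOLLOW[A]={$}  FOLLOW[B]={$,c}  FOLLOW[C]={$,c}
round 3: (no change)
  FOLLOW[S]={$}  FOLLOW[A]={$}  FOLLOW[B]={$,c}  FOLLOW[C]={$,c}

FOLLOW(C) = ["$", "c"]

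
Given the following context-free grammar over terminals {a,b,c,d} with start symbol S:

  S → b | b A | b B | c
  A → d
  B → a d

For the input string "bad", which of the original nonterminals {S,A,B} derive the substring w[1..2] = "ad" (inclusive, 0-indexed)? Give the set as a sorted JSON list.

Convert to CNF:
  S -> T2 A | T2 B | b | c
  A -> d
  B -> T0 T1
  T0 -> a
  T1 -> d
  T2 -> b

CYK fill (cells [i..j] with 1 ≤ i ≤ j ≤ 2 only):
  T[1,1] 'a' = {T0}  orig:{}
  T[2,2] 'd' = {A,T1}  orig:{A}
  T[1,2] 'ad' = {B}

Original NTs in T[1,2] deriving "ad": ["B"]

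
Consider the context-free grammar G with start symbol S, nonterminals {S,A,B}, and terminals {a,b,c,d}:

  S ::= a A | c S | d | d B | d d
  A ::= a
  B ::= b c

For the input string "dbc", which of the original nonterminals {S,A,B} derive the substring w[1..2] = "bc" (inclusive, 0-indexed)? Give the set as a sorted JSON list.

Convert to CNF:
  S -> T1 S | T2 A | T3 B | T3 T3 | d
  A -> a
  B -> T0 T1
  T0 -> b
  T1 -> c
  T2 -> a
  T3 -> d

CYK fill, restricted to cells inside w[1..2]:
  T[1,1] 'b' = {T0}  orig:{}
  T[2,2] 'c' = {T1}  orig:{}
  T[1,2] 'bc' = {B}

Original NTs in T[1,2] deriving "bc": ["B"]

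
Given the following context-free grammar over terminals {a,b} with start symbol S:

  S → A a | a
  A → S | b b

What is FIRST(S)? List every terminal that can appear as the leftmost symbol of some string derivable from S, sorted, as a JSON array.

Compute FIRST by fixpoint:
[1]
  A via A→b b: +{b}
  S via S→A a: +{b}
  S via S→a: +{a}
  FIRST(S)={a,b}  FIRST(A)={b}
[2]
  A via A→S: +{a}
  FIRST(S)={a,b}  FIRST(A)={a,b}
[3] — fixpoint
  FIRST(S)={a,b}  FIRST(A)={a,b}

FIRST(S) = ["a", "b"]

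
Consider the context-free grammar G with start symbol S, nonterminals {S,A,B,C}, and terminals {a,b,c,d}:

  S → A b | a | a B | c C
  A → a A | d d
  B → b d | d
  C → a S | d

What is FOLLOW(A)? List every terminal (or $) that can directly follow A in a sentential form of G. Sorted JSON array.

FIRST iteration:
pass 1:
  A via A→a A: +{a}
  A via A→d d: +{d}
  B via B→b d: +{b}
  B via B→d: +{d}
  C via C→a S: +{a}
  C via C→d: +{d}
  S via S→A b: +{a,d}
  S via S→c C: +{c}
  S: {a,c,d}  A: {a,d}  B: {b,d}  C: {a,d}
pass 2: (no change)
  S: {a,c,d}  A: {a,d}  B: {b,d}  C: {a,d}

Compute FOLLOW by fixpoint:
initialize: $ ∈ FOLLOW(S)
pass 1:
  S→A b: FOLLOW(A) ⊇ FIRST(b) = {b}; new: +{b}
  S→a B: FOLLOW(B) ⊇ FOLLOW(S) ⊇ {$}; new: +{$}
  S→c C: FOLLOW(C) ⊇ FOLLOW(S) ⊇ {$}; new: +{$}
  S: {$}  A: {b}  B: {$}  C: {$}
pass 2: (stable)
  S: {$}  A: {b}  B: {$}  C: {$}

FOLLOW(A) = ["b"]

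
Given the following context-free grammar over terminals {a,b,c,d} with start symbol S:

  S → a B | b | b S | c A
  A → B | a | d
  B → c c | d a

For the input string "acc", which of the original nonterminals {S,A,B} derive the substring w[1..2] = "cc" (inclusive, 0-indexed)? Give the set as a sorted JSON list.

CNF form of G:
  S -> T0 A | T2 B | T3 S | b
  A -> T0 T0 | T1 T2 | a | d
  B -> T0 T0 | T1 T2
  T0 -> c
  T1 -> d
  T2 -> a
  T3 -> b

CYK table (by increasing span) — only the sub-triangle for w[1..2]:
  cell(1,1) c: {T0}  orig:{}
  cell(2,2) c: {T0}  orig:{}
  cell(1,2) cc: {A,B}

Original NTs in T[1,2] deriving "cc": ["A", "B"]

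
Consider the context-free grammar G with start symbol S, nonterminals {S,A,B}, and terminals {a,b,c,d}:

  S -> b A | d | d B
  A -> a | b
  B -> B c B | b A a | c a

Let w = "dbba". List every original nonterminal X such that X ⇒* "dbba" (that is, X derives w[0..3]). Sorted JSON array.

Convert to CNF:
  S -> T1 A | T3 B | d
  A -> a | b
  B -> B X4 | T0 T2 | T1 X5
  T0 -> c
  T1 -> b
  T2 -> a
  T3 -> d
  X4 -> T0 B
  X5 -> A T2

CYK fill (cells [i..j] with 0 ≤ i ≤ j ≤ 3 only):
  cell(0,0) d: {S,T3}  orig:{S}
  cell(1,1) b: {A,T1}  orig:{A}
  cell(2,2) b: {A,T1}  orig:{A}
  cell(3,3) a: {A,T2}  orig:{A}
  cell(0,1) db: ∅
  cell(1,2) bb: {S}
  cell(2,3) ba: {S,X5}  orig:{S}
  cell(0,2) dbb: ∅
  cell(1,3) bba: {B}
  cell(0,3) dbba: {S}

Original NTs in T[0,3] deriving "dbba": ["S"]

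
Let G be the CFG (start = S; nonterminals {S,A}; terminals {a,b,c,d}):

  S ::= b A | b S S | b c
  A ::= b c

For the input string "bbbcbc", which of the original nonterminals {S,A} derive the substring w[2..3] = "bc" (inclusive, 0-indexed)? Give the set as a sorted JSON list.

Convert to CNF:
  S -> T0 A | T0 T1 | T0 X2
  A -> T0 T1
  T0 -> b
  T1 -> c
  X2 -> S S

CYK table (by increasing span) — only the sub-triangle for w[2..3]:
  [2..2]={T0}  "b"  orig:{}
  [3..3]={T1}  "c"  orig:{}
  [2..3]={A,S}  "bc"

Original NTs in T[2,3] deriving "bc": ["A", "S"]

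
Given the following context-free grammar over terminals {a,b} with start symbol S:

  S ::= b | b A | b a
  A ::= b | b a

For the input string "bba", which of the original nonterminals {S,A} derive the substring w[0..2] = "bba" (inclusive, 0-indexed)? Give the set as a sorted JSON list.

CNF form of G:
  S -> T0 A | T0 T1 | b
  A -> T0 T1 | b
  T0 -> b
  T1 -> a

CYK fill (cells [i..j] with 0 ≤ i ≤ j ≤ 2 only):
  cell(0,0) b: {A,S,T0}  orig:{A,S}
  cell(1,1) b: {A,S,T0}  orig:{A,S}
  cell(2,2) a: {T1}  orig:{}
  cell(0,1) bb: {S}
  cell(1,2) ba: {A,S}
  cell(0,2) bba: {S}

Original NTs in T[0,2] deriving "bba": ["S"]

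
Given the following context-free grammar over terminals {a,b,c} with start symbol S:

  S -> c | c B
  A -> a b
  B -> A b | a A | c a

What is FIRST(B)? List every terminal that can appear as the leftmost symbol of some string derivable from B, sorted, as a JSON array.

FIRST sets, iterate to fixpoint:
iter 1:
  A via A→a b: +{a}
  B via B→A b: +{a}
  B via B→c a: +{c}
  S via S→c: +{c}
  FIRST(S)={c}  FIRST(A)={a}  FIRST(B)={a,c}
iter 2: done
  FIRST(S)={c}  FIRST(A)={a}  FIRST(B)={a,c}

FIRST(B) = ["a", "c"]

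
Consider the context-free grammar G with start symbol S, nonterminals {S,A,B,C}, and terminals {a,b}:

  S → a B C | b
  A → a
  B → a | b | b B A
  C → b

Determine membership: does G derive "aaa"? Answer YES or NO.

Convert to CNF:
  S -> T1 X3 | b
  A -> a
  B -> T0 X2 | a | b
  C -> b
  T0 -> b
  T1 -> a
  X2 -> B A
  X3 -> B C

Fill CYK table bottom-up:
  [0..0]={A,B,T1}  "a"  orig:{A,B}
  [1..1]={A,B,T1}  "a"  orig:{A,B}
  [2..2]={A,B,T1}  "a"  orig:{A,B}
  [0..1]={X2}  "aa"  orig:{}
  [1..2]={X2}  "aa"  orig:{}
  [0..2]=∅  "aaa"

S ∉ T[0,2] ⇒ NO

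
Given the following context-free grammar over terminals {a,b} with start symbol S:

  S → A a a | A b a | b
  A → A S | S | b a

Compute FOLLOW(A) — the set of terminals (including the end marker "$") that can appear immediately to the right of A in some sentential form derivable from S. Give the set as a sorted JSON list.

FIRST sets, iterate to fixpoint:
pass 1:
  A via A→b a: +{b}
  S via S→A a a: +{b}
  FIRST(S)={b}  FIRST(A)={b}
pass 2: (no change)
  FIRST(S)={b}  FIRST(A)={b}

FOLLOW sets:
FOLLOW(S) := {$}
iter 1:
  A→A S: FOLLOW(A) ⊇ FIRST(S) = {b}; new: +{b}
  A→A S: FOLLOW(S) ⊇ FOLLOW(A) ⊇ {b}; new: +{b}
  S→A a a: FOLLOW(A) ⊇ FIRST(a) = {a}; new: +{a}
  FOLLOW(S)={$,b}  FOLLOW(A)={a,b}
iter 2:
  A→A S: FOLLOW(S) ⊇ FOLLOW(A) ⊇ {a,b}; new: +{a}
  FOLLOW(S)={$,a,b}  FOLLOW(A)={a,b}
iter 3: — fixpoint
  FOLLOW(S)={$,a,b}  FOLLOW(A)={a,b}

FOLLOW(A) = ["a", "b"]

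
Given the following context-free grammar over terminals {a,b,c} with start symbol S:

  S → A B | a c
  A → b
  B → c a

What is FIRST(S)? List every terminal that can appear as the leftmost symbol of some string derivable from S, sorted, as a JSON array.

FIRST iteration:
round 1:
  A via A→b: +{b}
  B via B→c a: +{c}
  S via S→A B: +{b}
  S via S→a c: +{a}
  FIRST(S)={a,b}  FIRST(A)={b}  FIRST(B)={c}
round 2: (stable)
  FIRST(S)={a,b}  FIRST(A)={b}  FIRST(B)={c}

FIRST(S) = ["a", "b"]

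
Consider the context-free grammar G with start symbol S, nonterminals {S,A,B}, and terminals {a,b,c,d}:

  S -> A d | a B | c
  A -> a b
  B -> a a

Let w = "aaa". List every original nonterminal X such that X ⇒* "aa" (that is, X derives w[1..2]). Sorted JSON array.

CNF form of G:
  S -> A T2 | T0 B | c
  A -> T0 T1
  B -> T0 T0
  T0 -> a
  T1 -> b
  T2 -> d

CYK table (by increasing span) — only the sub-triangle for w[1..2]:
  [1..1]={T0}  "a"  orig:{}
  [2..2]={T0}  "a"  orig:{}
  [1..2]={B}  "aa"

Original NTs in T[1,2] deriving "aa": ["B"]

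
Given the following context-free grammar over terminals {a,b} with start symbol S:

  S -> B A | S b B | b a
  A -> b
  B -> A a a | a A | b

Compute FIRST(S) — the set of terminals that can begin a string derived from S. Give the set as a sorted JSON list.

Compute FIRST by fixpoint:
iter 1:
  A via A→b: +{b}
  B via B→A a a: +{b}
  B via B→a A: +{a}
  S via S→B A: +{a,b}
  FIRST[S]={a,b}  FIRST[A]={b}  FIRST[B]={a,b}
iter 2: done
  FIRST[S]={a,b}  FIRST[A]={b}  FIRST[B]={a,b}

FIRST(S) = ["a", "b"]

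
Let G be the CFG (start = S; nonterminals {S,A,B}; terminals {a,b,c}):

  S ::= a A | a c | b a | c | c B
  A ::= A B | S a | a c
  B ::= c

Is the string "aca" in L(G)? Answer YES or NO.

CNF form of G:
  S -> T0 A | T0 T1 | T1 B | T2 T0 | c
  A -> A B | S T0 | T0 T1
  B -> c
  T0 -> a
  T1 -> c
  T2 -> b

CYK fill:
  T[0,0] 'a' = {T0}  orig:{}
  T[1,1] 'c' = {B,S,T1}  orig:{B,S}
  T[2,2] 'a' = {T0}  orig:{}
  T[0,1] 'ac' = {A,S}
  T[1,2] 'ca' = {A}
  T[0,2] 'aca' = {A,S}

S ∈ T[0,2] ⇒ YES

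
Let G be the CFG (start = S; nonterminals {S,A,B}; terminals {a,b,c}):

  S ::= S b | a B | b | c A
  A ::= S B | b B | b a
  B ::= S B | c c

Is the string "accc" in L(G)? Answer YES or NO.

CNF form of G:
  S -> S T0 | T1 B | T2 A | b
  A -> S B | T0 B | T0 T1
  B -> S B | T2 T2
  T0 -> b
  T1 -> a
  T2 -> c

CYK fill:
  [0..0]={T1}  "a"  orig:{}
  [1..1]={T2}  "c"  orig:{}
  [2..2]={T2}  "c"  orig:{}
  [3..3]={T2}  "c"  orig:{}
  [0..1]=∅  "ac"
  [1..2]={B}  "cc"
  [2..3]={B}  "cc"
  [0..2]={S}  "acc"
  [1..3]=∅  "ccc"
  [0..3]=∅  "accc"

S ∉ T[0,3] ⇒ NO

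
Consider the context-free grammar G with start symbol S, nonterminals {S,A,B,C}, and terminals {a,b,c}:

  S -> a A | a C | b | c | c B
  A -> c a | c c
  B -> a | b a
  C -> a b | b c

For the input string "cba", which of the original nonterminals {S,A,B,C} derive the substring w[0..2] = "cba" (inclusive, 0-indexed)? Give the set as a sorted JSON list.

Convert to CNF:
  S -> T0 B | T1 A | T1 C | b | c
  A -> T0 T0 | T0 T1
  B -> T2 T1 | a
  C -> T1 T2 | T2 T0
  T0 -> c
  T1 -> a
  T2 -> b

Fill CYK table bottom-up (cells [i..j] with 0 ≤ i ≤ j ≤ 2 only):
  cell(0,0) c: {S,T0}  orig:{S}
  cell(1,1) b: {S,T2}  orig:{S}
  cell(2,2) a: {B,T1}  orig:{B}
  cell(0,1) cb: ∅
  cell(1,2) ba: {B}
  cell(0,2) cba: {S}

Original NTs in T[0,2] deriving "cba": ["S"]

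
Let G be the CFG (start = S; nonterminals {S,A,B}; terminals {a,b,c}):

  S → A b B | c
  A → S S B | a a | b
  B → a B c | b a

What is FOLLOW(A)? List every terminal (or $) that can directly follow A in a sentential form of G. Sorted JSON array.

FIRST sets, iterate to fixpoint:
round 1:
  A via A→a a: +{a}
  A via A→b: +{b}
  B via B→a B c: +{a}
  B via B→b a: +{b}
  S via S→A b B: +{a,b}
  S via S→c: +{c}
  FIRST(S)={a,b,c}  FIRST(A)={a,b}  FIRST(B)={a,b}
round 2:
  A via A→S S B: +{c}
  FIRST(S)={a,b,c}  FIRST(A)={a,b,c}  FIRST(B)={a,b}
round 3: (no change)
  FIRST(S)={a,b,c}  FIRST(A)={a,b,c}  FIRST(B)={a,b}

FOLLOW iteration:
seed FOLLOW(S) with $
round 1:
  A→S S B: FOLLOW(S) ⊇ FIRST(S) = {a,b,c}; new: +{a,b,c}
  B→a B c: FOLLOW(B) ⊇ FIRST(c) = {c}; new: +{c}
  S→A b B: FOLLOW(A) ⊇ FIRST(b) = {b}; new: +{b}
  S→A b B: FOLLOW(B) ⊇ FOLLOW(S) ⊇ {$,a,b,c}; new: +{$,a,b}
  S: {$,a,b,c}  A: {b}  B: {$,a,b,c}
round 2: (stable)
  S: {$,a,b,c}  A: {b}  B: {$,a,b,c}

FOLLOW(A) = ["b"]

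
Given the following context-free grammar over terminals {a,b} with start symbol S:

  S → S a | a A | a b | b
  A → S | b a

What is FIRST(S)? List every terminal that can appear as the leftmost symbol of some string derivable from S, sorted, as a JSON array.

FIRST sets, iterate to fixpoint:
[1]
  A via A→b a: +{b}
  S via S→a A: +{a}
  S via S→b: +{b}
  FIRST[S]={a,b}  FIRST[A]={b}
[2]
  A via A→S: +{a}
  FIRST[S]={a,b}  FIRST[A]={a,b}
[3] (stable)
  FIRST[S]={a,b}  FIRST[A]={a,b}

FIRST(S) = ["a", "b"]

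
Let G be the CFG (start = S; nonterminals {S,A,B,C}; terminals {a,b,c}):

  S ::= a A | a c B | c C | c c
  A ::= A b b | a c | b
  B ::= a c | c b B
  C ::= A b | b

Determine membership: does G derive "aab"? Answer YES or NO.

Convert to CNF:
  S -> T1 A | T1 X5 | T2 C | T2 T2
  A -> A X3 | T1 T2 | b
  B -> T1 T2 | T2 X4
  C -> A T0 | b
  T0 -> b
  T1 -> a
  T2 -> c
  X3 -> T0 T0
  X4 -> T0 B
  X5 -> T2 B

CYK fill:
  T[0,0] 'a' = {T1}  orig:{}
  T[1,1] 'a' = {T1}  orig:{}
  T[2,2] 'b' = {A,C,T0}  orig:{A,C}
  T[0,1] 'aa' = ∅
  T[1,2] 'ab' = {S}
  T[0,2] 'aab' = ∅

S ∉ T[0,2] ⇒ NO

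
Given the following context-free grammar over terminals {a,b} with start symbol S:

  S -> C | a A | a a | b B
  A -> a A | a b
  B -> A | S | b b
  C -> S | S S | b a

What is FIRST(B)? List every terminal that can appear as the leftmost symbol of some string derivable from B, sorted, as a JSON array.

FIRST sets, iterate to fixpoint:
pass 1:
  A via A→a A: +{a}
  B via B→A: +{a}
  B via B→b b: +{b}
  C via C→b a: +{b}
  S via S→C: +{b}
  S via S→a A: +{a}
  FIRST[S]={a,b}  FIRST[A]={a}  FIRST[B]={a,b}  FIRST[C]={b}
pass 2:
  C via C→S: +{a}
  FIRST[S]={a,b}  FIRST[A]={a}  FIRST[B]={a,b}  FIRST[C]={a,b}
pass 3: (stable)
  FIRST[S]={a,b}  FIRST[A]={a}  FIRST[B]={a,b}  FIRST[C]={a,b}

FIRST(B) = ["a", "b"]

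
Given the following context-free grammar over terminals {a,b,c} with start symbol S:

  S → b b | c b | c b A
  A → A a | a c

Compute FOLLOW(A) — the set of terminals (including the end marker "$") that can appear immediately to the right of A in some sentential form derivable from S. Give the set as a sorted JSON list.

Compute FIRST by fixpoint:
pass 1:
  A via A→a c: +{a}
  S via S→b b: +{b}
  S via S→c b: +{c}
  FIRST(S)={b,c}  FIRST(A)={a}
pass 2: — fixpoint
  FIRST(S)={b,c}  FIRST(A)={a}

Compute FOLLOW by fixpoint:
seed FOLLOW(S) with $
round 1:
  A→A a: FOLLOW(A) ⊇ FIRST(a) = {a}; new: +{a}
  S→c b A: FOLLOW(A) ⊇ FOLLOW(S) ⊇ {$}; new: +{$}
  FOLLOW(S)={$}  FOLLOW(A)={$,a}
round 2: — fixpoint
  FOLLOW(S)={$}  FOLLOW(A)={$,a}

FOLLOW(A) = ["$", "a"]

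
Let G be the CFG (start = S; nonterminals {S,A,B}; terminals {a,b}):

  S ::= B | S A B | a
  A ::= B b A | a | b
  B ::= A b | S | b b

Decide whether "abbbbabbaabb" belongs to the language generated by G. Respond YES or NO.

Convert to CNF:
  S -> A T0 | S X3 | T0 T0 | a
  A -> B X1 | a | b
  B -> A T0 | S X2 | T0 T0 | a
  T0 -> b
  X1 -> T0 A
  X2 -> A B
  X3 -> A B

CYK fill:
  cell(0,0) a: {A,B,S}
  cell(1,1) b: {A,T0}  orig:{A}
  cell(2,2) b: {A,T0}  orig:{A}
  cell(3,3) b: {A,T0}  orig:{A}
  cell(4,4) b: {A,T0}  orig:{A}
  cell(5,5) a: {A,B,S}
  cell(6,6) b: {A,T0}  orig:{A}
  cell(7,7) b: {A,T0}  orig:{A}
  cell(8,8) a: {A,B,S}
  cell(9,9) a: {A,B,S}
  cell(10,10) b: {A,T0}  orig:{A}
  cell(11,11) b: {A,T0}  orig:{A}
  cell(0,1) ab: {B,S}
  cell(1,2) bb: {B,S,X1}  orig:{B,S}
  cell(2,3) bb: {B,S,X1}  orig:{B,S}
  cell(3,4) bb: {B,S,X1}  orig:{B,S}
  cell(4,5) ba: {X1,X2,X3}  orig:{}
  cell(5,6) ab: {B,S}
  cell(6,7) bb: {B,S,X1}  orig:{B,S}
  cell(7,8) ba: {X1,X2,X3}  orig:{}
  cell(8,9) aa: {X2,X3}  orig:{}
  cell(9,10) ab: {B,S}
  cell(10,11) bb: {B,S,X1}  orig:{B,S}
  cell(0,2) abb: {A,X2,X3}  orig:{A}
  cell(1,3) bbb: {X2,X3}  orig:{}
  cell(2,4) bbb: {X2,X3}  orig:{}
  cell(3,5) bba: ∅
  cell(4,6) bab: {X2,X3}  orig:{}
  cell(5,7) abb: {A,X2,X3}  orig:{A}
  cell(6,8) bba: ∅
  cell(7,9) baa: ∅
  cell(8,10) aab: {X2,X3}  orig:{}
  cell(9,11) abb: {A,X2,X3}  orig:{A}
  cell(0,3) abbb: {A,B,S}
  cell(1,4) bbbb: {A}
  cell(2,5) bbba: {A,B,S}
  cell(3,6) bbab: ∅
  cell(4,7) babb: {X1}  orig:{}
  cell(5,8) abba: {A,B,S,X2,X3}  orig:{A,B,S}
  cell(6,9) bbaa: {B,S}
  cell(7,10) baab: ∅
  cell(8,11) aabb: {B,S}
  cell(0,4) abbbb: {B,S,X2,X3}  orig:{B,S}
  cell(1,5) bbbba: {X1,X2,X3}  orig:{}
  cell(2,6) bbbab: {B,S}
  cell(3,7) bbabb: {B,S}
  cell(4,8) babba: {X1,X2,X3}  orig:{}
  cell(5,9) abbaa: {X2,X3}  orig:{}
  cell(6,10) bbaab: {B,S}
  cell(7,11) baabb: {X2,X3}  orig:{}
  cell(0,5) abbbba: {A,B,S}
  cell(1,6) bbbbab: {X2,X3}  orig:{}
  cell(2,7) bbbabb: {A,X2,X3}  orig:{A}
  cell(3,8) bbabba: {B,S}
  cell(4,9) babbaa: ∅
  cell(5,10) abbaab: {X2,X3}  orig:{}
  cell(6,11) bbaabb: {A}
  cell(0,6) abbbbab: {B,S}
  cell(1,7) bbbbabb: {X1}  orig:{}
  cell(2,8) bbbabba: {A,B,S,X2,X3}  orig:{A,B,S}
  cell(3,9) bbabbaa: {B,S}
  cell(4,10) babbaab: ∅
  cell(5,11) abbaabb: {B,S,X2,X3}  orig:{B,S}
  cell(0,7) abbbbabb: {A,B,S,X2,X3}  orig:{A,B,S}
  cell(1,8) bbbbabba: {X1,X2,X3}  orig:{}
  cell(2,9) bbbabbaa: {X2,X3}  orig:{}
  cell(3,10) bbabbaab: {B,S}
  cell(4,11) babbaabb: {X2,X3}  orig:{}
  cell(0,8) abbbbabba: {A,B,S,X2,X3}  orig:{A,B,S}
  cell(1,9) bbbbabbaa: ∅
  cell(2,10) bbbabbaab: {X2,X3}  orig:{}
  cell(3,11) bbabbaabb: {A,B,S}
  cell(0,9) abbbbabbaa: {B,S,X2,X3}  orig:{B,S}
  cell(1,10) bbbbabbaab: ∅
  cell(2,11) bbbabbaabb: {B,S,X1,X2,X3}  orig:{B,S}
  cell(0,10) abbbbabbaab: {B,S,X2,X3}  orig:{B,S}
  cell(1,11) bbbbabbaabb: {X2,X3}  orig:{}
  cell(0,11) abbbbabbaabb: {A,B,S,X2,X3}  orig:{A,B,S}

S ∈ T[0,11] ⇒ YES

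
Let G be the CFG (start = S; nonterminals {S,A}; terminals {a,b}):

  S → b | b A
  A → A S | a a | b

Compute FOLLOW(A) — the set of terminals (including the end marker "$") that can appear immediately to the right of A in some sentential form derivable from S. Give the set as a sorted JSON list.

FIRST iteration:
round 1:
  A via A→a a: +{a}
  A via A→b: +{b}
  S via S→b: +{b}
  FIRST[S]={b}  FIRST[A]={a,b}
round 2: done
  FIRST[S]={b}  FIRST[A]={a,b}

FOLLOW iteration:
FOLLOW(S) := {$}
iter 1:
  A→A S: FOLLOW(A) ⊇ FIRST(S) = {b}; new: +{b}
  A→A S: FOLLOW(S) ⊇ FOLLOW(A) ⊇ {b}; new: +{b}
  S→b A: FOLLOW(A) ⊇ FOLLOW(S) ⊇ {$,b}; new: +{$}
  FOLLOW[S]={$,b}  FOLLOW[A]={$,b}
iter 2: (stable)
  FOLLOW[S]={$,b}  FOLLOW[A]={$,b}

FOLLOW(A) = ["$", "b"]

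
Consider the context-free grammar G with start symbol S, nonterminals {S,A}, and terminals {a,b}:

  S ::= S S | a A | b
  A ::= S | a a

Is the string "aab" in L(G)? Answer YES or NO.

Convert to CNF:
  S -> S S | T0 A | b
  A -> S S | T0 A | T0 T0 | b
  T0 -> a

Fill CYK table bottom-up:
  T[0,0] 'a' = {T0}  orig:{}
  T[1,1] 'a' = {T0}  orig:{}
  T[2,2] 'b' = {A,S}
  T[0,1] 'aa' = {A}
  T[1,2] 'ab' = {A,S}
  T[0,2] 'aab' = {A,S}

S ∈ T[0,2] ⇒ YES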